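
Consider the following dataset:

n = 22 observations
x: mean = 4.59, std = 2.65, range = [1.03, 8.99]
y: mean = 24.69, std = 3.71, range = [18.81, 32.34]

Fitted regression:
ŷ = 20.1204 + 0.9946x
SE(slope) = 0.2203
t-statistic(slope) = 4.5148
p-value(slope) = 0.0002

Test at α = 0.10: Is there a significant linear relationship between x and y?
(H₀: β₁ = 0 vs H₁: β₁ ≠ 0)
p-value = 0.0002 < α = 0.10, so we reject H₀. The relationship is significant.

Hypothesis test for the slope coefficient:

H₀: β₁ = 0 (no linear relationship)
H₁: β₁ ≠ 0 (linear relationship exists)

Test statistic: t = β̂₁ / SE(β̂₁) = 0.9946 / 0.2203 = 4.5148

The p-value (0.0002) is the probability, under H₀, of a t-statistic at least as extreme as |t| = 4.5148 (two-sided, df = n − 2 = 20).

Decision rule: reject H₀ if p-value < α.
p-value = 0.0002 < α = 0.10 → reject H₀.

Conclusion: the linear association between x and y is significant at the 10% level.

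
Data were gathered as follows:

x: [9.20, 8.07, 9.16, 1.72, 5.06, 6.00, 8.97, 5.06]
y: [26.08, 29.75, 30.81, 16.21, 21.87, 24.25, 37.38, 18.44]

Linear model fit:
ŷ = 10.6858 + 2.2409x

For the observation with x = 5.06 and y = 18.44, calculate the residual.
Residual = -3.5848

The residual is the difference between the actual value and the predicted value:

Residual = y - ŷ

Step 1: Calculate predicted value
ŷ = 10.6858 + 2.2409 × 5.06
ŷ = 22.0248

Step 2: Calculate residual
Residual = 18.44 - 22.0248
Residual = -3.5848

Interpretation: the model overestimates the actual value by 3.5848 at this point (negative residual → observation lies below the fitted line).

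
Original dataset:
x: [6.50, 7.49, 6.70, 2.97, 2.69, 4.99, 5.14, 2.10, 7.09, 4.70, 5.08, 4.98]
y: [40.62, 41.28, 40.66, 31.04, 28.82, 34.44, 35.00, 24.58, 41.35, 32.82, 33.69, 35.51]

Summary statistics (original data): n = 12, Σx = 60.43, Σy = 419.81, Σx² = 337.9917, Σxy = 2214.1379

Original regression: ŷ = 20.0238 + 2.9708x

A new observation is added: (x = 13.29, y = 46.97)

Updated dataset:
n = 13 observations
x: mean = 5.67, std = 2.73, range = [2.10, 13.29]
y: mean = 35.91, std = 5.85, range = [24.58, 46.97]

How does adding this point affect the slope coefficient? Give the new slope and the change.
The slope changes from 2.9708 to 1.9817 (change of -0.9891, or -33.3%).

x = 13.29 lies well outside the original x-range [2.10, 7.49] (x̄ ≈ 5.04), so this observation has high leverage and can move the slope substantially.

Step 1: Update the sums with the new point (n goes from 12 to 13)
Σx  = 60.43 + 13.29 = 73.72
Σy  = 419.81 + 46.97 = 466.78
Σx² = 337.9917 + 13.29² = 337.9917 + 176.6241 = 514.6158
Σxy = 2214.1379 + 13.29×46.97 = 2214.1379 + 624.2313 = 2838.3692

Step 2: Recompute the slope with b₁ = (nΣxy − ΣxΣy) / (nΣx² − (Σx)²)
Numerator   = 13×2838.3692 − 73.72×466.78 = 36898.7996 − 34411.0216 = 2487.7780
Denominator = 13×514.6158 − 73.72² = 6690.0054 − 5434.6384 = 1255.3670
b₁(new) = 2487.7780 / 1255.3670 = 1.9817

(Same formula on the original sums: (12×2214.1379 − 60.43×419.81) / (12×337.9917 − 60.43²) = 1200.5365 / 404.1155 = 2.9708, matching the given fit.)

Step 3: Change in slope
Δβ₁ = 1.9817 − 2.9708 = -0.9891
Relative change = -0.9891 / 2.9708 × 100% = -33.3%
→ the slope decreases when the point is added.

Because the point sits below the extension of the original line at a high-leverage x, it tilts the fit down.
In practice: refit with and without it and report both if conclusions differ.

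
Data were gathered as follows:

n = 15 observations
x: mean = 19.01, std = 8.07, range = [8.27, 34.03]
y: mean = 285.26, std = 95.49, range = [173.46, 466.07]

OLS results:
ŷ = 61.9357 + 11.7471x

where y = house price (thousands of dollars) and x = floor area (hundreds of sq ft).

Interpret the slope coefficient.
On average, house price is about 11.7471 thousand dollars higher for every extra hundred sq ft of floor area.

The slope coefficient β₁ = 11.7471 represents the marginal effect of floor area on house price.

Interpretation:
- Floor area up by 1 hundred sq ft → predicted house price increases by 11.7471 thousand dollars
- The effect is assumed constant over the observed range of x (linearity)

(β₀ = 61.9357 is the fitted value at x = 0 and is not part of the slope interpretation.)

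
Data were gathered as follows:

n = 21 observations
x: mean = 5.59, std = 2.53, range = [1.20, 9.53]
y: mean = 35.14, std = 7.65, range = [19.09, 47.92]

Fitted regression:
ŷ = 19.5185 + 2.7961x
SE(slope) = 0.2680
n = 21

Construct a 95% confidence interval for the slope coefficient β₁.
The 95% CI for β₁ is (2.2352, 3.3570)

Confidence interval for the slope:

The 95% CI for β₁ is: β̂₁ ± t*(α/2, n-2) × SE(β̂₁)

Step 1: Find critical t-value
- Confidence level = 0.95
- Degrees of freedom = n - 2 = 21 - 2 = 19
- t*(α/2, 19) = 2.0930

Step 2: Calculate margin of error
Margin = 2.0930 × 0.2680 = 0.5609

Step 3: Construct interval
CI = 2.7961 ± 0.5609
CI = (2.2352, 3.3570)

Interpretation: intervals built this way capture the true β₁ in 95% of repeated samples; here the plausible range for the per-unit effect of x on y is 2.2352 to 3.3570.
The interval does not include 0, suggesting a significant linear relationship.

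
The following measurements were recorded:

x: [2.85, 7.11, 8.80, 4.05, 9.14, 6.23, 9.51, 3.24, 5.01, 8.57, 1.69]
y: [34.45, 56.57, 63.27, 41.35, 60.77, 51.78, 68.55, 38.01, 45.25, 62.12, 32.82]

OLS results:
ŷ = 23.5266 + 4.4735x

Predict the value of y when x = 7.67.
ŷ = 57.8383

x = 7.67 lies inside the observed range [1.69, 9.51], so the fitted equation applies directly:

ŷ = 23.5266 + 4.4735 × 7.67
ŷ = 23.5266 + 34.3117
ŷ = 57.8383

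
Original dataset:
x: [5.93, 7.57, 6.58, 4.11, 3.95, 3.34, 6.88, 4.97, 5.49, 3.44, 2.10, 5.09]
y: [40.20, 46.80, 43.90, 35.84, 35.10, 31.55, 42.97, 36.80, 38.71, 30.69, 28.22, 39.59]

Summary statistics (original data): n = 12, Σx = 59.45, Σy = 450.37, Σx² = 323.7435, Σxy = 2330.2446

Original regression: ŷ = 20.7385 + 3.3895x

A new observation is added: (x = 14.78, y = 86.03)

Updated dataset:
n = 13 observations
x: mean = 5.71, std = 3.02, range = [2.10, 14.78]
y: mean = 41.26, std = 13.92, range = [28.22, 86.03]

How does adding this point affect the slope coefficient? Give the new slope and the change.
The slope changes from 3.3895 to 4.5541 (change of +1.1646, or +34.4%).

x = 14.78 lies well outside the original x-range [2.10, 7.57] (x̄ ≈ 4.95), so this observation has high leverage and can move the slope substantially.

Step 1: Update the sums with the new point (n goes from 12 to 13)
Σx  = 59.45 + 14.78 = 74.23
Σy  = 450.37 + 86.03 = 536.40
Σx² = 323.7435 + 14.78² = 323.7435 + 218.4484 = 542.1919
Σxy = 2330.2446 + 14.78×86.03 = 2330.2446 + 1271.5234 = 3601.7680

Step 2: Recompute the slope with b₁ = (nΣxy − ΣxΣy) / (nΣx² − (Σx)²)
Numerator   = 13×3601.7680 − 74.23×536.40 = 46822.9840 − 39816.9720 = 7006.0120
Denominator = 13×542.1919 − 74.23² = 7048.4947 − 5510.0929 = 1538.4018
b₁(new) = 7006.0120 / 1538.4018 = 4.5541

(Same formula on the original sums: (12×2330.2446 − 59.45×450.37) / (12×323.7435 − 59.45²) = 1188.4387 / 350.6195 = 3.3895, matching the given fit.)

Step 3: Change in slope
Δβ₁ = 4.5541 − 3.3895 = +1.1646
Relative change = +1.1646 / 3.3895 × 100% = +34.4%
→ the slope increases when the point is added.

A high-leverage point only changes the slope if it is off the original line; here y = 86.03 is above the original trend, so the slope increases.
In practice: check such a point for data-entry or measurement error.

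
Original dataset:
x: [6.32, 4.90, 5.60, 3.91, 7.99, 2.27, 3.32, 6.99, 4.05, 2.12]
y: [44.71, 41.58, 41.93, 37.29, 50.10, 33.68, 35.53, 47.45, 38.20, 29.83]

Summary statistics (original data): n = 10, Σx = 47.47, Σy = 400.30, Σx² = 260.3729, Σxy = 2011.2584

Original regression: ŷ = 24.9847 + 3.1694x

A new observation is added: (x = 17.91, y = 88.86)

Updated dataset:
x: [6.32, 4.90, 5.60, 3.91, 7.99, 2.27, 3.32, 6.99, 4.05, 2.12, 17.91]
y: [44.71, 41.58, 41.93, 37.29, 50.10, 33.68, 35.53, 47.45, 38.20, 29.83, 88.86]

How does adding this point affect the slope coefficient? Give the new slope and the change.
The slope changes from 3.1694 to 3.6114 (change of +0.4420, or +13.9%).

The new point has HIGH LEVERAGE: x = 17.91 is far from the original mean x̄ = 47.47/10 ≈ 4.75 (original range [2.12, 7.99]).

Step 1: Update the sums with the new point (n goes from 10 to 11)
Σx  = 47.47 + 17.91 = 65.38
Σy  = 400.30 + 88.86 = 489.16
Σx² = 260.3729 + 17.91² = 260.3729 + 320.7681 = 581.1410
Σxy = 2011.2584 + 17.91×88.86 = 2011.2584 + 1591.4826 = 3602.7410

Step 2: Recompute the slope with b₁ = (nΣxy − ΣxΣy) / (nΣx² − (Σx)²)
Numerator   = 11×3602.7410 − 65.38×489.16 = 39630.1510 − 31981.2808 = 7648.8702
Denominator = 11×581.1410 − 65.38² = 6392.5510 − 4274.5444 = 2118.0066
b₁(new) = 7648.8702 / 2118.0066 = 3.6114

(Same formula on the original sums: (10×2011.2584 − 47.47×400.30) / (10×260.3729 − 47.47²) = 1110.3430 / 350.3281 = 3.1694, matching the given fit.)

Step 3: Change in slope
Δβ₁ = 3.6114 − 3.1694 = +0.4420
Relative change = +0.4420 / 3.1694 × 100% = +13.9%
→ the slope increases when the point is added.

A high-leverage point only changes the slope if it is off the original line; here y = 88.86 is above the original trend, so the slope increases.
In practice: refit with and without it and report both if conclusions differ; examine leverage (hᵢ) and Cook's distance rather than deleting it automatically.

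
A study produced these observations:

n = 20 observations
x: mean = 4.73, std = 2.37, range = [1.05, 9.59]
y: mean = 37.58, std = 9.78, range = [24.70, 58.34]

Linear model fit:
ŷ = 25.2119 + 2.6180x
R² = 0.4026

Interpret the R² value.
R² = 0.4026 means 40.26% of the variation in y is explained by the linear relationship with x. This indicates a moderate fit.

The coefficient of determination R² is the fraction of the total variation in y that the fitted line accounts for.

Here R² = 0.4026:
- Explained: 40.26% of the variation in y
- Unexplained (residual): 100% − 40.26% = 59.74%
- Rule of thumb (below 0.3 weak; 0.3 to below 0.7 moderate; 0.7 and above strong) → moderate

Note: R² never decreases when predictors are added, so it should not be used alone to compare models of different size.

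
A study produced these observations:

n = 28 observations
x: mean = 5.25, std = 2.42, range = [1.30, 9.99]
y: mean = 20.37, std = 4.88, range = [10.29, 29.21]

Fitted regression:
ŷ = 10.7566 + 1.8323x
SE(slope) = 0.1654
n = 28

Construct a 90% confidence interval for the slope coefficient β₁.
The 90% CI for β₁ is (1.5502, 2.1144)

Confidence interval for the slope:

The 90% CI for β₁ is: β̂₁ ± t*(α/2, n-2) × SE(β̂₁)

Step 1: Find critical t-value
- Confidence level = 0.9
- Degrees of freedom = n - 2 = 28 - 2 = 26
- t*(α/2, 26) = 1.7056

Step 2: Calculate margin of error
Margin = 1.7056 × 0.1654 = 0.2821

Step 3: Construct interval
CI = 1.8323 ± 0.2821
CI = (1.5502, 2.1144)

Interpretation: intervals built this way capture the true β₁ in 90% of repeated samples; here the plausible range for the per-unit effect of x on y is 1.5502 to 2.1144.
Since 0 is outside the interval, a two-sided test at α = 0.10 would reject H₀: β₁ = 0.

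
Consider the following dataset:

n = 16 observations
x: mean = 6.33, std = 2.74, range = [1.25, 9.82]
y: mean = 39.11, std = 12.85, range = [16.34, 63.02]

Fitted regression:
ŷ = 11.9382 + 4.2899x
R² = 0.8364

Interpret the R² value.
R² = 0.8364 means 83.64% of the variation in y is explained by the linear relationship with x. This indicates a strong fit.

R² = 1 − SS_res/SS_tot compares the residual scatter to the total scatter of y about its mean.

Here R² = 0.8364:
- Explained: 83.64% of the variation in y
- Unexplained (residual): 100% − 83.64% = 16.36%
- Rule of thumb (below 0.3 weak; 0.3 to below 0.7 moderate; 0.7 and above strong) → strong

Note: R² says nothing about causation, and a high R² does not by itself mean the linear form is appropriate — check the residuals.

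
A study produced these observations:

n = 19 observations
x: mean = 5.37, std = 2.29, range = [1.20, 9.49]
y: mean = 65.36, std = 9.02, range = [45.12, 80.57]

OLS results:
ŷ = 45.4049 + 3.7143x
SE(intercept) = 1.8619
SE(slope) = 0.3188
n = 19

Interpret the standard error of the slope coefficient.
SE(β̂₁) = 0.3188 is the estimated standard deviation of the slope estimate across repeated samples; relative to β̂₁ = 3.7143 that is 8.6%, a precise estimate.

SE(β̂₁) = s / √Sxx, where s is the residual standard deviation and Sxx = Σ(x − x̄)². It is the yardstick for how far β̂₁ = 3.7143 could plausibly be from the true slope.

Relative precision:
- SE / |β̂₁| = 0.3188 / 3.7143 = 8.6%
- Rule of thumb (under 20%: precise; 20% to under 50%: moderately precise; 50% or more: imprecise) → precise

Link to interval estimation: a confidence interval for β₁ is β̂₁ ± t* × 0.3188, so SE sets the half-width per unit of t*.

What drives SE(β̂₁): more residual scatter → larger SE.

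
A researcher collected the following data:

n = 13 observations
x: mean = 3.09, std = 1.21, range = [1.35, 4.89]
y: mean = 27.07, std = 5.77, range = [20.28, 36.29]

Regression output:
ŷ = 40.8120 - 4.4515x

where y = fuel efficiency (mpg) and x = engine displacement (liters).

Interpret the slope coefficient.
On average, fuel efficiency is about 4.4515 mpg lower for every extra liter of engine displacement.

β₁ = -4.4515 is the change in predicted fuel efficiency (mpg) per additional liter of engine displacement.

Interpretation:
- Engine displacement up by 1 liter → predicted fuel efficiency decreases by 4.4515 mpg
- The effect is assumed constant over the observed range of x (linearity)
- The slope describes association in these data, not necessarily a causal effect

The intercept β₀ = 40.8120 is the predicted fuel efficiency when engine displacement = 0; since the smallest observed x is 1.35, this is an extrapolation and mainly anchors the line.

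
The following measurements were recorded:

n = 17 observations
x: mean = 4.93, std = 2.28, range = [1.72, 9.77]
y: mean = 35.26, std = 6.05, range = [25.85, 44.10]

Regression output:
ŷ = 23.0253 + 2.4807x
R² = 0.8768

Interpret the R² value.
About 87.68% of the variability in y is accounted for by the regression on x (R² = 0.8768) — a strong linear fit.

R² = 1 − SS_res/SS_tot compares the residual scatter to the total scatter of y about its mean.

Here R² = 0.8768:
- Explained: 87.68% of the variation in y
- Unexplained (residual): 100% − 87.68% = 12.32%
- Rule of thumb (below 0.3 weak; 0.3 to below 0.7 moderate; 0.7 and above strong) → strong

Note: R² never decreases when predictors are added, so it should not be used alone to compare models of different size.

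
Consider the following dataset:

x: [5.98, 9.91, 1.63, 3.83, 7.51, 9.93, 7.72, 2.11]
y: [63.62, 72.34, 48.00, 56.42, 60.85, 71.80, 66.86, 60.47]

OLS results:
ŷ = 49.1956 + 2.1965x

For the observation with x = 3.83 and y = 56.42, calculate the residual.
Residual = -1.1882

The residual is the difference between the actual value and the predicted value:

Residual = y - ŷ

Step 1: Calculate predicted value
ŷ = 49.1956 + 2.1965 × 3.83
ŷ = 57.6082

Step 2: Calculate residual
Residual = 56.42 - 57.6082
Residual = -1.1882

The residual is negative, so the observed y = 56.42 sits below the regression line (the line overestimates it by 1.1882).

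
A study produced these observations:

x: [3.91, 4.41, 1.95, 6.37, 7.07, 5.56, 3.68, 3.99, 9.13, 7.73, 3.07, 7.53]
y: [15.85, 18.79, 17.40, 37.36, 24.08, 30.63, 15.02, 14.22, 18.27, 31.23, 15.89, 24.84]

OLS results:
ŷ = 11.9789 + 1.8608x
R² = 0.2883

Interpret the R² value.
About 28.83% of the variability in y is accounted for by the regression on x (R² = 0.2883) — a weak linear fit.

R² = 1 − SS_res/SS_tot compares the residual scatter to the total scatter of y about its mean.

Here R² = 0.2883:
- Explained: 28.83% of the variation in y
- Unexplained (residual): 100% − 28.83% = 71.17%
- Rule of thumb (below 0.3 weak; 0.3 to below 0.7 moderate; 0.7 and above strong) → weak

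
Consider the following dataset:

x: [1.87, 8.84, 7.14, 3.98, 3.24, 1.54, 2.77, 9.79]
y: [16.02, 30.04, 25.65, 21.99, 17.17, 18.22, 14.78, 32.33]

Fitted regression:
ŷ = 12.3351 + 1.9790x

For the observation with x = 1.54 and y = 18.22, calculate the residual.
Residual = 2.8372

The residual is the difference between the actual value and the predicted value:

Residual = y - ŷ

Step 1: Calculate predicted value
ŷ = 12.3351 + 1.9790 × 1.54
ŷ = 15.3828

Step 2: Calculate residual
Residual = 18.22 - 15.3828
Residual = 2.8372

Interpretation: the model underestimates the actual value by 2.8372 at this point (positive residual → observation lies above the fitted line).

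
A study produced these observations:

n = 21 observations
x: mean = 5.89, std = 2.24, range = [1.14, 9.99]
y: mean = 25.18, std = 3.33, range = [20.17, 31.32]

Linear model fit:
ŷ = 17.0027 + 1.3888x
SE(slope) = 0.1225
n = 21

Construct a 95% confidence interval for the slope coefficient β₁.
The 95% CI for β₁ is (1.1324, 1.6452)

Confidence interval for the slope:

The 95% CI for β₁ is: β̂₁ ± t*(α/2, n-2) × SE(β̂₁)

Step 1: Find critical t-value
- Confidence level = 0.95
- Degrees of freedom = n - 2 = 21 - 2 = 19
- t*(α/2, 19) = 2.0930

Step 2: Calculate margin of error
Margin = 2.0930 × 0.1225 = 0.2564

Step 3: Construct interval
CI = 1.3888 ± 0.2564
CI = (1.1324, 1.6452)

Interpretation: each one-unit increase in x is associated with a change in mean y of between 1.1324 and 1.6452, with 95% confidence.
The interval does not include 0, suggesting a significant linear relationship.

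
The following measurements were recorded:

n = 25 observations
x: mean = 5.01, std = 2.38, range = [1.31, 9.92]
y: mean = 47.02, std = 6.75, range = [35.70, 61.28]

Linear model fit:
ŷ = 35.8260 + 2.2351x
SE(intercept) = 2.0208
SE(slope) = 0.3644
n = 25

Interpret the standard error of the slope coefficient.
SE(β̂₁) = 0.3644 is the estimated standard deviation of the slope estimate across repeated samples; relative to β̂₁ = 2.2351 that is 16.3%, a precise estimate.

What SE measures:
- The standard error quantifies the sampling variability of the coefficient estimate
- It is the estimated standard deviation of β̂₁ across hypothetical repeated samples of the same size
- Smaller SE → more precise estimate

Relative precision:
- SE / |β̂₁| = 0.3644 / 2.2351 = 16.3%
- Rule of thumb (under 20%: precise; 20% to under 50%: moderately precise; 50% or more: imprecise) → precise

Link to interval estimation: a confidence interval for β₁ is β̂₁ ± t* × 0.3644, so SE sets the half-width per unit of t*.

What drives SE(β̂₁): more residual scatter → larger SE; wider spread of x values → smaller SE; larger n (here n = 25) → smaller SE.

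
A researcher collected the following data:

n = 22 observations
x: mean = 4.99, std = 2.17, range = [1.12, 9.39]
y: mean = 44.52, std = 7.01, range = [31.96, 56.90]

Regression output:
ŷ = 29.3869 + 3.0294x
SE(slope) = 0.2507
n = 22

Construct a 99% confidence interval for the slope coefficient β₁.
The 99% CI for β₁ is (2.3161, 3.7427)

Confidence interval for the slope:

The 99% CI for β₁ is: β̂₁ ± t*(α/2, n-2) × SE(β̂₁)

Step 1: Find critical t-value
- Confidence level = 0.99
- Degrees of freedom = n - 2 = 22 - 2 = 20
- t*(α/2, 20) = 2.8453

Step 2: Calculate margin of error
Margin = 2.8453 × 0.2507 = 0.7133

Step 3: Construct interval
CI = 3.0294 ± 0.7133
CI = (2.3161, 3.7427)

Interpretation: each one-unit increase in x is associated with a change in mean y of between 2.3161 and 3.7427, with 99% confidence.
Both endpoints are positive, so the data support a genuinely positive slope at this confidence level.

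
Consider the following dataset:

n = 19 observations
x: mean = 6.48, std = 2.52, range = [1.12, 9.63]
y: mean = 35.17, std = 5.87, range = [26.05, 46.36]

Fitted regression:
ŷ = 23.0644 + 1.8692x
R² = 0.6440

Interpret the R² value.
The model explains 64.40% of the variance in y (R² = 0.6440), leaving 35.60% unexplained; the fit is moderate.

R² = 1 − SS_res/SS_tot compares the residual scatter to the total scatter of y about its mean.

Here R² = 0.6440:
- Explained: 64.40% of the variation in y
- Unexplained (residual): 100% − 64.40% = 35.60%
- Rule of thumb (below 0.3 weak; 0.3 to below 0.7 moderate; 0.7 and above strong) → moderate

Calculation: R² = 1 − (SS_res / SS_tot), where SS_res is the sum of squared residuals and SS_tot the total sum of squares.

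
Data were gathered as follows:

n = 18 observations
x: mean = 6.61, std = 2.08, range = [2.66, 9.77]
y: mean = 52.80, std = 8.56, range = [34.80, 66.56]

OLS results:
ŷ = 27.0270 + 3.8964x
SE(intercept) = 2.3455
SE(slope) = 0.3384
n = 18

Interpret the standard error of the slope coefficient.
The slope 3.8964 is pinned down to within about ±0.3384 (one SE) by these data — relative uncertainty 8.7%, i.e. precise.

SE(β̂₁) = 0.3384 says: if we drew many samples of n = 18 from the same population and refit each time, the fitted slopes would scatter with a standard deviation of roughly 0.3384 around the true β₁.

Relative precision:
- SE / |β̂₁| = 0.3384 / 3.8964 = 8.7%
- Rule of thumb (under 20%: precise; 20% to under 50%: moderately precise; 50% or more: imprecise) → precise

Rough 95% range (±2 SE): 3.8964 ± 0.6768 → (3.2196, 4.5732).

What drives SE(β̂₁): wider spread of x values → smaller SE.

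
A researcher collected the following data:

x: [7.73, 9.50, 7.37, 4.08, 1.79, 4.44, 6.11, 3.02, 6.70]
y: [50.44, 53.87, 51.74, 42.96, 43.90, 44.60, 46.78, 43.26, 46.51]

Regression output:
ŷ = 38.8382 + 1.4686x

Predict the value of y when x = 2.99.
ŷ = 43.2293

Plug x = 2.99 into the fitted line:

ŷ = 38.8382 + 1.4686 × 2.99
ŷ = 38.8382 + 4.3911
ŷ = 43.2293

This is the fitted mean response at that x — an individual observation would come with a wider prediction interval.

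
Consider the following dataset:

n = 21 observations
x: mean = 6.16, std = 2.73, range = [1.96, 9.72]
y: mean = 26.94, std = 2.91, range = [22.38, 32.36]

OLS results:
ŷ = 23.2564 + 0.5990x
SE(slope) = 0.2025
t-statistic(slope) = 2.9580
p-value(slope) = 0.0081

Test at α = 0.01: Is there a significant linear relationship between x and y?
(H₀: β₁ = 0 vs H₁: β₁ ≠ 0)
Since p-value = 0.0081 < α = 0.01, reject H₀ — the slope is significantly different from 0.

Hypothesis test for the slope coefficient:

H₀: β₁ = 0 (no linear relationship)
H₁: β₁ ≠ 0 (linear relationship exists)

Test statistic: t = β̂₁ / SE(β̂₁) = 0.5990 / 0.2025 = 2.9580

p = 0.0081: how often a slope estimate this far from 0 (in SE units) would arise by chance if β₁ were truly 0.

Decision rule: reject H₀ if p-value < α.
p-value = 0.0081 < α = 0.01 → reject H₀.

At α = 0.01 the data do provide convincing evidence of a nonzero slope.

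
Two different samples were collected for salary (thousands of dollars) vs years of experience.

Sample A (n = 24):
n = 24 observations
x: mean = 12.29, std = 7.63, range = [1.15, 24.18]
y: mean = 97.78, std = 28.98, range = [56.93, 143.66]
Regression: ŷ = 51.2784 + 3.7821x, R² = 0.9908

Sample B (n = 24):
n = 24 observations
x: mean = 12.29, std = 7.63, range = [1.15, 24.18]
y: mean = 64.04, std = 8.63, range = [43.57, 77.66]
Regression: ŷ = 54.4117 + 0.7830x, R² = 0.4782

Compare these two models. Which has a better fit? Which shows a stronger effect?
Model A has the better fit (R² = 0.9908 vs 0.4782). Model A shows the stronger effect (|β₁| = 3.7821 vs 0.7830).

Model Comparison:

Goodness of fit (R²):
- Model A: R² = 0.9908 → 99.08% of variance in salary explained
- Model B: R² = 0.4782 → 47.82% of variance in salary explained
- 0.9908 > 0.4782 → Model A has the better fit

Strength of effect — compare |β₁|:
- Model A: β₁ = 3.7821 → predicted salary rises 3.7821 thousand dollars per additional year of experience
- Model B: β₁ = 0.7830 → predicted salary rises 0.7830 thousand dollars per additional year of experience
- |3.7821| > |0.7830| → Model A shows the stronger marginal effect

Notes:
- The two samples could reflect different populations, time periods, or measurement quality.
- R² measures how tightly points cluster around the line; β₁ measures how steep the line is — they answer different questions.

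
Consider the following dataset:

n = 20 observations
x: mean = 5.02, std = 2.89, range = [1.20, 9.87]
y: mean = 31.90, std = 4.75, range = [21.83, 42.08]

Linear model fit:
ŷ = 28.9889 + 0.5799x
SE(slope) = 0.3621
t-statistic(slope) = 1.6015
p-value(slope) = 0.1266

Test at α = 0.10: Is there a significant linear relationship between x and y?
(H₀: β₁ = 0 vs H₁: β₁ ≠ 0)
Fail to reject H₀: p-value = 0.1266 ≥ α = 0.10. The linear relationship is not significant at the 10% level.

Hypothesis test for the slope coefficient:

H₀: β₁ = 0 (no linear relationship)
H₁: β₁ ≠ 0 (linear relationship exists)

Test statistic: t = β̂₁ / SE(β̂₁) = 0.5799 / 0.3621 = 1.6015

With df = 18, the two-sided p-value for |t| = 1.6015 is 0.1266.

Decision rule: reject H₀ if p-value < α.
p-value = 0.1266 ≥ α = 0.10 → fail to reject H₀.

There is not sufficient evidence at the 10% significance level to conclude that a linear relationship exists between x and y.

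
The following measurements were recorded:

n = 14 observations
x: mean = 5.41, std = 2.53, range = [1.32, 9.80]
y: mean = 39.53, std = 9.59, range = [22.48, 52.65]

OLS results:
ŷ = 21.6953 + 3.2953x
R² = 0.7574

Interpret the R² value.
The model explains 75.74% of the variance in y (R² = 0.7574), leaving 24.26% unexplained; the fit is strong.

R² = 1 − SS_res/SS_tot compares the residual scatter to the total scatter of y about its mean.

Here R² = 0.7574:
- Explained: 75.74% of the variation in y
- Unexplained (residual): 100% − 75.74% = 24.26%
- Rule of thumb (below 0.3 weak; 0.3 to below 0.7 moderate; 0.7 and above strong) → strong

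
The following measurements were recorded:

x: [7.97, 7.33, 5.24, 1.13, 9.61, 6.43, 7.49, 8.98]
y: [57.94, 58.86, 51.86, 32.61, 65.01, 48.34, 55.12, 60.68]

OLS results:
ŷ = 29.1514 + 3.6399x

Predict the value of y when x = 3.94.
ŷ = 43.4926

To predict y for x = 3.94, substitute into the regression equation:

ŷ = 29.1514 + 3.6399 × 3.94
ŷ = 29.1514 + 14.3412
ŷ = 43.4926

This is a point prediction; actual observations scatter around it by roughly the residual standard deviation.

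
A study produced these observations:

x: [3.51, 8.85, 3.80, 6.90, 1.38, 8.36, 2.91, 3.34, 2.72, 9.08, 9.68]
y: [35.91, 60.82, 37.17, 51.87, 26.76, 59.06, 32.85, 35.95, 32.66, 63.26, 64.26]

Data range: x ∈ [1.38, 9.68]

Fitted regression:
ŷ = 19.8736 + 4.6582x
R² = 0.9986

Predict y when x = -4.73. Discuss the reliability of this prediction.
The equation gives ŷ = -2.1597; however x = -4.73 is 6.11 units below the observed range, so this extrapolated value should not be trusted.

Prediction calculation:
ŷ = 19.8736 + 4.6582 × (-4.73)
ŷ = -2.1597

Reliability:
- Data range: x ∈ [1.38, 9.68]
- Prediction point: x = -4.73 is 6.11 units below the observed range → this is EXTRAPOLATION, not interpolation

Why that matters here:
- The linear relationship may not hold outside the observed range
- The standard error of prediction grows with (x − x̄)², and x = -4.73 is far from x̄ = 5.50
- There are no observations near this x to validate the fitted line there

A defensible statement: 'if the linear trend continued to x = -4.73, y would be about -2.1597' — the premise is untested.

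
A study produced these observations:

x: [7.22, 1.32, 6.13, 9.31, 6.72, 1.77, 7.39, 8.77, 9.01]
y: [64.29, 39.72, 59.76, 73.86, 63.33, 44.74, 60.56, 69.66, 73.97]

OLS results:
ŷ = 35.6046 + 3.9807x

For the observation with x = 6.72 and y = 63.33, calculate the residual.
Residual = 0.9751

The residual is the difference between the actual value and the predicted value:

Residual = y - ŷ

Step 1: Calculate predicted value
ŷ = 35.6046 + 3.9807 × 6.72
ŷ = 62.3549

Step 2: Calculate residual
Residual = 63.33 - 62.3549
Residual = 0.9751

The residual is positive, so the observed y = 63.33 sits above the regression line (the line underestimates it by 0.9751).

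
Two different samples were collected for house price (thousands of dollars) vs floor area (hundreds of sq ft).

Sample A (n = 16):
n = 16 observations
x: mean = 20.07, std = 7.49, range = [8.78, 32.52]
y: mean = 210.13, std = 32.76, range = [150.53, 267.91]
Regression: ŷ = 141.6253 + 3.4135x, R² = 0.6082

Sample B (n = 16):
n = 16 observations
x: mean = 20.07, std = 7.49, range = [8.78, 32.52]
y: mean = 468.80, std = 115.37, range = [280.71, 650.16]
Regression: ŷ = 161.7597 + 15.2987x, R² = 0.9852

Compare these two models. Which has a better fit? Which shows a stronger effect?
Model B has the better fit (R² = 0.9852 vs 0.6082). Model B shows the stronger effect (|β₁| = 15.2987 vs 3.4135).

Model Comparison:

Fit — compare R²:
- Model A: R² = 0.6082 → 60.82% of variance in house price explained
- Model B: R² = 0.9852 → 98.52% of variance in house price explained
- 0.9852 > 0.6082 → Model B has the better fit

Which has the larger per-hundred sq ft effect? (|β₁|)
- Model A: β₁ = 3.4135 → predicted house price rises 3.4135 thousand dollars per additional hundred sq ft of floor area
- Model B: β₁ = 15.2987 → predicted house price rises 15.2987 thousand dollars per additional hundred sq ft of floor area
- |3.4135| < |15.2987| → Model B shows the stronger marginal effect

Notes:
- A steeper slope doesn't make a better model if the scatter around the line is large.
- R² measures how tightly points cluster around the line; β₁ measures how steep the line is — they answer different questions.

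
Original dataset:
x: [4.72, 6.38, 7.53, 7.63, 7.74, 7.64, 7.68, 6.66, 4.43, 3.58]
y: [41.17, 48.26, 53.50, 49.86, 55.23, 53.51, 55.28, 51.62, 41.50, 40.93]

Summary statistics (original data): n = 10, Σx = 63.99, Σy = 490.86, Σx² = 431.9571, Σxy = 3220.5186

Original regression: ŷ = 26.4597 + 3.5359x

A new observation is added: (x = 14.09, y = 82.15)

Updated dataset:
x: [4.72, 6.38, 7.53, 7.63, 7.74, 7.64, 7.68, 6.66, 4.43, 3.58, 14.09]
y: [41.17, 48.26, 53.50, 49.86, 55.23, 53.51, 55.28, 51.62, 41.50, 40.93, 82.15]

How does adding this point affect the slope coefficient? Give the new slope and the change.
Adding the point moves β₁ from 3.5359 to 4.0740, i.e. it increases by 0.5381 (+15.2%).

x = 14.09 lies well outside the original x-range [3.58, 7.74] (x̄ ≈ 6.40), so this observation has high leverage and can move the slope substantially.

Step 1: Update the sums with the new point (n goes from 10 to 11)
Σx  = 63.99 + 14.09 = 78.08
Σy  = 490.86 + 82.15 = 573.01
Σx² = 431.9571 + 14.09² = 431.9571 + 198.5281 = 630.4852
Σxy = 3220.5186 + 14.09×82.15 = 3220.5186 + 1157.4935 = 4378.0121

Step 2: Recompute the slope with b₁ = (nΣxy − ΣxΣy) / (nΣx² − (Σx)²)
Numerator   = 11×4378.0121 − 78.08×573.01 = 48158.1331 − 44740.6208 = 3417.5123
Denominator = 11×630.4852 − 78.08² = 6935.3372 − 6096.4864 = 838.8508
b₁(new) = 3417.5123 / 838.8508 = 4.0740

(Same formula on the original sums: (10×3220.5186 − 63.99×490.86) / (10×431.9571 − 63.99²) = 795.0546 / 224.8509 = 3.5359, matching the given fit.)

Step 3: Change in slope
Δβ₁ = 4.0740 − 3.5359 = +0.5381
Relative change = +0.5381 / 3.5359 × 100% = +15.2%
→ the slope increases when the point is added.

A high-leverage point only changes the slope if it is off the original line; here y = 82.15 is above the original trend, so the slope increases.
In practice: investigate whether it comes from the same population as the rest of the sample; check such a point for data-entry or measurement error.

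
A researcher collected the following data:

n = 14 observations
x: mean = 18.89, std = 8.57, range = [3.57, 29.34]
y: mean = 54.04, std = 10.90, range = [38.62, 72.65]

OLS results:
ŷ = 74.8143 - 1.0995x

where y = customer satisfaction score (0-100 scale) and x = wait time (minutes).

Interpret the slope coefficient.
For each additional minute of wait time, predicted satisfaction score decreases by approximately 1.0995 points.

β₁ = -1.0995 is the change in predicted satisfaction score (points) per additional minute of wait time.

Interpretation:
- Wait time up by 1 minute → predicted satisfaction score decreases by 1.0995 points
- The effect is assumed constant over the observed range of x (linearity)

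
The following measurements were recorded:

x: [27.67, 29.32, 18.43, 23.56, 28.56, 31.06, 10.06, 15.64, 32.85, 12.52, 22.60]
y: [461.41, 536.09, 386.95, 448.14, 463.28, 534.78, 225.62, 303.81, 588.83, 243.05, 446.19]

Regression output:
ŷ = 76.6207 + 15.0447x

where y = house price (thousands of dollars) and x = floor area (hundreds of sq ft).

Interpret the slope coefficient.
On average, house price is about 15.0447 thousand dollars higher for every extra hundred sq ft of floor area.

The slope β₁ = 15.0447 gives the rate at which the fitted house price changes with floor area.

Interpretation:
- Floor area up by 1 hundred sq ft → predicted house price increases by 15.0447 thousand dollars
- The effect is assumed constant over the observed range of x (linearity)
- The sign (+) gives the direction; the magnitude 15.0447 gives the size of the effect per hundred sq ft

The intercept β₀ = 76.6207 is the predicted house price when floor area = 0; since the smallest observed x is 10.06, this is an extrapolation and mainly anchors the line.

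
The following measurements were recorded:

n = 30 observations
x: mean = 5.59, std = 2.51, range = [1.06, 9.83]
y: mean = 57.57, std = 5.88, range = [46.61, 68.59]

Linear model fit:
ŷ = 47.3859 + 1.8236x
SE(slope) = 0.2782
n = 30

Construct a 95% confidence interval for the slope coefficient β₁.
The 95% CI for β₁ is (1.2537, 2.3935)

Confidence interval for the slope:

The 95% CI for β₁ is: β̂₁ ± t*(α/2, n-2) × SE(β̂₁)

Step 1: Find critical t-value
- Confidence level = 0.95
- Degrees of freedom = n - 2 = 30 - 2 = 28
- t*(α/2, 28) = 2.0484

Step 2: Calculate margin of error
Margin = 2.0484 × 0.2782 = 0.5699

Step 3: Construct interval
CI = 1.8236 ± 0.5699
CI = (1.2537, 2.3935)

Interpretation: intervals built this way capture the true β₁ in 95% of repeated samples; here the plausible range for the per-unit effect of x on y is 1.2537 to 2.3935.
Both endpoints are positive, so the data support a genuinely positive slope at this confidence level.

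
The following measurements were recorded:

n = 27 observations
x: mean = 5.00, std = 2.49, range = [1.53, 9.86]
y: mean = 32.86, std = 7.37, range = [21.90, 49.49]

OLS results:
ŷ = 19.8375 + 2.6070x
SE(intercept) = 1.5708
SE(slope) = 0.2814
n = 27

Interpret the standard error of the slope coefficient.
SE(β̂₁) = 0.2814 is the estimated standard deviation of the slope estimate across repeated samples; relative to β̂₁ = 2.6070 that is 10.8%, a precise estimate.

SE(β̂₁) = s / √Sxx, where s is the residual standard deviation and Sxx = Σ(x − x̄)². It is the yardstick for how far β̂₁ = 2.6070 could plausibly be from the true slope.

Relative precision:
- SE / |β̂₁| = 0.2814 / 2.6070 = 10.8%
- Rule of thumb (under 20%: precise; 20% to under 50%: moderately precise; 50% or more: imprecise) → precise

Link to interval estimation: a confidence interval for β₁ is β̂₁ ± t* × 0.2814, so SE sets the half-width per unit of t*.

What drives SE(β̂₁): more residual scatter → larger SE; larger n (here n = 27) → smaller SE; wider spread of x values → smaller SE.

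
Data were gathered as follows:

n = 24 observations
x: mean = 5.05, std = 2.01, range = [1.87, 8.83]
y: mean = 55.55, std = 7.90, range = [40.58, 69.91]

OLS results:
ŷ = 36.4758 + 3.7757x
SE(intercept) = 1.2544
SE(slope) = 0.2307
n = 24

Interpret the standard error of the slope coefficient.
SE(slope) = 0.2307 measures the uncertainty in the estimated slope. The coefficient is estimated precisely (SE/|β̂₁| = 6.1%).

SE(β̂₁) = s / √Sxx, where s is the residual standard deviation and Sxx = Σ(x − x̄)². It is the yardstick for how far β̂₁ = 3.7757 could plausibly be from the true slope.

Relative precision:
- SE / |β̂₁| = 0.2307 / 3.7757 = 6.1%
- Rule of thumb (under 20%: precise; 20% to under 50%: moderately precise; 50% or more: imprecise) → precise

Rough 95% range (±2 SE): 3.7757 ± 0.4614 → (3.3143, 4.2371).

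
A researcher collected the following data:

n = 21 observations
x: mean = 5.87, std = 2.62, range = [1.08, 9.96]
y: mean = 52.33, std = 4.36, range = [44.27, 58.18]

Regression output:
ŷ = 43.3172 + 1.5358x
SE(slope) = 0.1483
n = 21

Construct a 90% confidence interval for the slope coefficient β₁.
The 90% CI for β₁ is (1.2794, 1.7922)

Confidence interval for the slope:

The 90% CI for β₁ is: β̂₁ ± t*(α/2, n-2) × SE(β̂₁)

Step 1: Find critical t-value
- Confidence level = 0.9
- Degrees of freedom = n - 2 = 21 - 2 = 19
- t*(α/2, 19) = 1.7291

Step 2: Calculate margin of error
Margin = 1.7291 × 0.1483 = 0.2564

Step 3: Construct interval
CI = 1.5358 ± 0.2564
CI = (1.2794, 1.7922)

Interpretation: We are 90% confident that the true slope β₁ lies between 1.2794 and 1.7922.
The interval does not include 0, suggesting a significant linear relationship.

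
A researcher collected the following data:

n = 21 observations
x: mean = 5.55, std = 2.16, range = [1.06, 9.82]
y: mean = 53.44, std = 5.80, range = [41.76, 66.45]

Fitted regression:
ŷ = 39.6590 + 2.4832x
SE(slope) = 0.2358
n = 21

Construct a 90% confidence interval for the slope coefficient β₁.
The 90% CI for β₁ is (2.0755, 2.8909)

Confidence interval for the slope:

The 90% CI for β₁ is: β̂₁ ± t*(α/2, n-2) × SE(β̂₁)

Step 1: Find critical t-value
- Confidence level = 0.9
- Degrees of freedom = n - 2 = 21 - 2 = 19
- t*(α/2, 19) = 1.7291

Step 2: Calculate margin of error
Margin = 1.7291 × 0.2358 = 0.4077

Step 3: Construct interval
CI = 2.4832 ± 0.4077
CI = (2.0755, 2.8909)

Interpretation: We are 90% confident that the true slope β₁ lies between 2.0755 and 2.8909.
Since 0 is outside the interval, a two-sided test at α = 0.10 would reject H₀: β₁ = 0.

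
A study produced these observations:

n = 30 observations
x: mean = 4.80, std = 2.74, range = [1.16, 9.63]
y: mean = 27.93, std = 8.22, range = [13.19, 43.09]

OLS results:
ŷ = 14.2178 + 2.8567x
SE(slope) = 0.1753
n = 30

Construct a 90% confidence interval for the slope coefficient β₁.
The 90% CI for β₁ is (2.5585, 3.1549)

Confidence interval for the slope:

The 90% CI for β₁ is: β̂₁ ± t*(α/2, n-2) × SE(β̂₁)

Step 1: Find critical t-value
- Confidence level = 0.9
- Degrees of freedom = n - 2 = 30 - 2 = 28
- t*(α/2, 28) = 1.7011

Step 2: Calculate margin of error
Margin = 1.7011 × 0.1753 = 0.2982

Step 3: Construct interval
CI = 2.8567 ± 0.2982
CI = (2.5585, 3.1549)

Interpretation: each one-unit increase in x is associated with a change in mean y of between 2.5585 and 3.1549, with 90% confidence.
Both endpoints are positive, so the data support a genuinely positive slope at this confidence level.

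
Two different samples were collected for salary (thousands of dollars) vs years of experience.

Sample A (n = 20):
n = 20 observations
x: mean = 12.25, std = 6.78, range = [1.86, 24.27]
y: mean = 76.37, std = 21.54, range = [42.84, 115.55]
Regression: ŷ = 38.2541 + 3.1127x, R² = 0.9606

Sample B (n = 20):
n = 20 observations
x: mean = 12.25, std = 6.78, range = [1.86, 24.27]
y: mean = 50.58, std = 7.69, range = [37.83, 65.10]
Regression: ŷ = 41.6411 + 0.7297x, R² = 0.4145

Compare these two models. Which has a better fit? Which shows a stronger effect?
Model A has the better fit (R² = 0.9606 vs 0.4145). Model A shows the stronger effect (|β₁| = 3.1127 vs 0.7297).

Model Comparison:

Fit — compare R²:
- Model A: R² = 0.9606 → 96.06% of variance in salary explained
- Model B: R² = 0.4145 → 41.45% of variance in salary explained
- 0.9606 > 0.4145 → Model A has the better fit

Effect size (slope magnitude):
- Model A: β₁ = 3.1127 → predicted salary rises 3.1127 thousand dollars per additional year of experience
- Model B: β₁ = 0.7297 → predicted salary rises 0.7297 thousand dollars per additional year of experience
- |3.1127| > |0.7297| → Model A shows the stronger marginal effect

Notes:
- A steeper slope doesn't make a better model if the scatter around the line is large.
- R² measures how tightly points cluster around the line; β₁ measures how steep the line is — they answer different questions.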